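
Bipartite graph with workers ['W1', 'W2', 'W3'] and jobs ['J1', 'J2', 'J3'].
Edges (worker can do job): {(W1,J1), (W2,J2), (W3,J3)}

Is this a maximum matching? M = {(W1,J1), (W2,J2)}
No, size 2 is not maximum

Proposed matching has size 2.
Maximum matching size for this graph: 3.

This is NOT maximum - can be improved to size 3.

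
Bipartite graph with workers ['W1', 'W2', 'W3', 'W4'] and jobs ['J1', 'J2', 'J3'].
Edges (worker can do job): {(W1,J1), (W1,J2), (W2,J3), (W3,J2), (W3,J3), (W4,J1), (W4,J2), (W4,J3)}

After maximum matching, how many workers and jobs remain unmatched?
Unmatched: 1 workers, 0 jobs

Maximum matching size: 3
Workers: 4 total, 3 matched, 1 unmatched
Jobs: 3 total, 3 matched, 0 unmatched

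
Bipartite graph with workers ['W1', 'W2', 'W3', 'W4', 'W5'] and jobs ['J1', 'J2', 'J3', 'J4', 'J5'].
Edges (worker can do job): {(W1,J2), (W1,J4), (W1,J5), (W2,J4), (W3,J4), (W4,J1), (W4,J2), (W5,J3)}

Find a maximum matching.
Matching: {(W1,J5), (W3,J4), (W4,J2), (W5,J3)}

Maximum matching (size 4):
  W1 → J5
  W3 → J4
  W4 → J2
  W5 → J3

Each worker is assigned to at most one job, and each job to at most one worker.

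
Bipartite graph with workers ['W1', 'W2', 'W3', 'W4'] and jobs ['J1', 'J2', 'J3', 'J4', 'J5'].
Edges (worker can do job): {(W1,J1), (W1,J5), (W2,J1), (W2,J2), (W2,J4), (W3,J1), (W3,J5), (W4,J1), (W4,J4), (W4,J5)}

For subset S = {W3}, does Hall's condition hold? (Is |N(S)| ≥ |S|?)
Yes: |N(S)| = 2, |S| = 1

Subset S = {W3}
Neighbors N(S) = {J1, J5}

|N(S)| = 2, |S| = 1
Hall's condition: |N(S)| ≥ |S| is satisfied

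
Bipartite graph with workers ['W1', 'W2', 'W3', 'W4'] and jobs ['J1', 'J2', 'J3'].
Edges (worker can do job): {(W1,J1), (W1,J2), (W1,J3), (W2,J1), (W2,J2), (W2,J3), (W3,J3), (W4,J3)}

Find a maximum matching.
Matching: {(W1,J1), (W2,J2), (W4,J3)}

Maximum matching (size 3):
  W1 → J1
  W2 → J2
  W4 → J3

Each worker is assigned to at most one job, and each job to at most one worker.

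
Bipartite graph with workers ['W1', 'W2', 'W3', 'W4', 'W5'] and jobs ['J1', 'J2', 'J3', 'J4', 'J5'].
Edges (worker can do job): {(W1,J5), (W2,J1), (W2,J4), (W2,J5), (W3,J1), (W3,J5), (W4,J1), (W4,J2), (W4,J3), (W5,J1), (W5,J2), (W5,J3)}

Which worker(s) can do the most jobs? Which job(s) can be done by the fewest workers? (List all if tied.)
Most versatile: W2, W4, W5 (3 jobs); Least covered: J4 (1 workers)

Worker degrees (jobs they can do): W1:1, W2:3, W3:2, W4:3, W5:3
Job degrees (workers who can do it): J1:4, J2:2, J3:2, J4:1, J5:3

Maximum worker degree is 3, achieved by: W2, W4, W5
Minimum job degree is 1, achieved by: J4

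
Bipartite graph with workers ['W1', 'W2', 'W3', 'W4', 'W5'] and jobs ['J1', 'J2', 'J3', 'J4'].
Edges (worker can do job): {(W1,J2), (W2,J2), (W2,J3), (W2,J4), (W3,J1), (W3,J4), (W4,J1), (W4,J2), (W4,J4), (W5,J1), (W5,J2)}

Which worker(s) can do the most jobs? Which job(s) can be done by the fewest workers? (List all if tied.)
Most versatile: W2, W4 (3 jobs); Least covered: J3 (1 workers)

Worker degrees (jobs they can do): W1:1, W2:3, W3:2, W4:3, W5:2
Job degrees (workers who can do it): J1:3, J2:4, J3:1, J4:3

Maximum worker degree is 3, achieved by: W2, W4
Minimum job degree is 1, achieved by: J3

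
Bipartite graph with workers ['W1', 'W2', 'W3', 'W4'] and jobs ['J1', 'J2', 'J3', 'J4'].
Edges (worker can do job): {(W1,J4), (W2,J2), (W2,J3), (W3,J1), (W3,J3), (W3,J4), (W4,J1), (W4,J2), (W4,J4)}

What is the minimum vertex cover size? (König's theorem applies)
Minimum vertex cover size = 4

By König's theorem: in bipartite graphs,
min vertex cover = max matching = 4

Maximum matching has size 4, so minimum vertex cover also has size 4.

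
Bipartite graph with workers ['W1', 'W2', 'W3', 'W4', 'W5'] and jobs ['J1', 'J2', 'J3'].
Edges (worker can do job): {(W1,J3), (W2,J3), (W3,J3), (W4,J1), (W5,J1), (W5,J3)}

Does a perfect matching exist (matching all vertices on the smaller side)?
No, maximum matching has size 2 < 3

Maximum matching has size 2, need 3 for perfect matching.
Unmatched workers: ['W4', 'W1', 'W2']
Unmatched jobs: ['J2']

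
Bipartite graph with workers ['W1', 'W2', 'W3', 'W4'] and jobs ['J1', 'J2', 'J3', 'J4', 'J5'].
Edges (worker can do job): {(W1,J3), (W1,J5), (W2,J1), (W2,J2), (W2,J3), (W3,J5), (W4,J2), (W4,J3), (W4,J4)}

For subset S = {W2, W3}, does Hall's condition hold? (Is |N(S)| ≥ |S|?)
Yes: |N(S)| = 4, |S| = 2

Subset S = {W2, W3}
Neighbors N(S) = {J1, J2, J3, J5}

|N(S)| = 4, |S| = 2
Hall's condition: |N(S)| ≥ |S| is satisfied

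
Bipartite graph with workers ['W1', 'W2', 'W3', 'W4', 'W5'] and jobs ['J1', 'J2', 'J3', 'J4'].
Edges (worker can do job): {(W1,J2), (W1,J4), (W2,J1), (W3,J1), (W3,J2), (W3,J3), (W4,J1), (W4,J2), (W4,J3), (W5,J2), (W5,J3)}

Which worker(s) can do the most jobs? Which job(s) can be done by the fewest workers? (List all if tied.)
Most versatile: W3, W4 (3 jobs); Least covered: J4 (1 workers)

Worker degrees (jobs they can do): W1:2, W2:1, W3:3, W4:3, W5:2
Job degrees (workers who can do it): J1:3, J2:4, J3:3, J4:1

Maximum worker degree is 3, achieved by: W3, W4
Minimum job degree is 1, achieved by: J4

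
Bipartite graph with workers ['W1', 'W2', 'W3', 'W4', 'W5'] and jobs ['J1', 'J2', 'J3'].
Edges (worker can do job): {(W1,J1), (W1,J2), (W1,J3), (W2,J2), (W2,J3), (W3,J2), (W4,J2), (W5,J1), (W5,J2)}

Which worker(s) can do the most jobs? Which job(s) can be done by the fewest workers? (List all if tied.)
Most versatile: W1 (3 jobs); Least covered: J1, J3 (2 workers)

Worker degrees (jobs they can do): W1:3, W2:2, W3:1, W4:1, W5:2
Job degrees (workers who can do it): J1:2, J2:5, J3:2

Maximum worker degree is 3, achieved by: W1
Minimum job degree is 2, achieved by: J1, J3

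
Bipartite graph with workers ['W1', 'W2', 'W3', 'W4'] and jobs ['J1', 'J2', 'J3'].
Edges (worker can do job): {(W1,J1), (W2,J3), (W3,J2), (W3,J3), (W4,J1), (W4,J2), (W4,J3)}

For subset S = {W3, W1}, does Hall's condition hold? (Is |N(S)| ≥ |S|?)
Yes: |N(S)| = 3, |S| = 2

Subset S = {W3, W1}
Neighbors N(S) = {J1, J2, J3}

|N(S)| = 3, |S| = 2
Hall's condition: |N(S)| ≥ |S| is satisfied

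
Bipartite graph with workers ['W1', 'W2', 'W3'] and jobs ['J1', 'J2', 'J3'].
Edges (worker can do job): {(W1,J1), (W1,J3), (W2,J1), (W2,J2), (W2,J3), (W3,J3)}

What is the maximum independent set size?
Maximum independent set = 3

By König's theorem:
- Min vertex cover = Max matching = 3
- Max independent set = Total vertices - Min vertex cover
- Max independent set = 6 - 3 = 3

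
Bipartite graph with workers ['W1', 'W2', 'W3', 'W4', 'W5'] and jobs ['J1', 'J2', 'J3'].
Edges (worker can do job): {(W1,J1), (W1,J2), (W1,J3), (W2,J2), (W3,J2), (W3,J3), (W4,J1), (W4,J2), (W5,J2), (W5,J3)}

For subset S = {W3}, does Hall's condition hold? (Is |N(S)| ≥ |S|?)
Yes: |N(S)| = 2, |S| = 1

Subset S = {W3}
Neighbors N(S) = {J2, J3}

|N(S)| = 2, |S| = 1
Hall's condition: |N(S)| ≥ |S| is satisfied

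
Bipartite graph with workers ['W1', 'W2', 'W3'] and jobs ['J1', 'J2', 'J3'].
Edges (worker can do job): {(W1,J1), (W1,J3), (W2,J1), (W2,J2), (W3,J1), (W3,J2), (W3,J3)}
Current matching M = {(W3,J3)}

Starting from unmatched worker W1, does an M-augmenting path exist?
Yes: W1 → J1

An M-augmenting path alternates non-matching / matching edges, starting and ending at unmatched vertices.
Path: W1 → J1
(J1 is unmatched in M, so the path is augmenting.)
Flipping edges along this path would increase |M| from 1 to 2.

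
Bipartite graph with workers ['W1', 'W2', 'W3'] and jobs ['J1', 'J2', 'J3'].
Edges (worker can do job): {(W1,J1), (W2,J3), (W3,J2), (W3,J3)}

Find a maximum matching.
Matching: {(W1,J1), (W2,J3), (W3,J2)}

Maximum matching (size 3):
  W1 → J1
  W2 → J3
  W3 → J2

Each worker is assigned to at most one job, and each job to at most one worker.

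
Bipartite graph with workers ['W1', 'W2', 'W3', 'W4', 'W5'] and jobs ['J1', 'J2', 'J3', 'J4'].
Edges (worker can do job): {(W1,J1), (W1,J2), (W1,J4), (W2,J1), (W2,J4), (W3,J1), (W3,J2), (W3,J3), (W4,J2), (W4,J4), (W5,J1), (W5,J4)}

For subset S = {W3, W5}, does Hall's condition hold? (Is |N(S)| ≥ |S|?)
Yes: |N(S)| = 4, |S| = 2

Subset S = {W3, W5}
Neighbors N(S) = {J1, J2, J3, J4}

|N(S)| = 4, |S| = 2
Hall's condition: |N(S)| ≥ |S| is satisfied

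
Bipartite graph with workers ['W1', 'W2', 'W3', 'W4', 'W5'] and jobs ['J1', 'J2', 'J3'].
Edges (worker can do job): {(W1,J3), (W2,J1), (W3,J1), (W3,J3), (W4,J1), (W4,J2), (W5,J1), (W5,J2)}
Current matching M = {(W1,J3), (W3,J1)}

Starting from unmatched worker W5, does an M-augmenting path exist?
Yes: W5 → J2

An M-augmenting path alternates non-matching / matching edges, starting and ending at unmatched vertices.
Path: W5 → J2
(J2 is unmatched in M, so the path is augmenting.)
Flipping edges along this path would increase |M| from 2 to 3.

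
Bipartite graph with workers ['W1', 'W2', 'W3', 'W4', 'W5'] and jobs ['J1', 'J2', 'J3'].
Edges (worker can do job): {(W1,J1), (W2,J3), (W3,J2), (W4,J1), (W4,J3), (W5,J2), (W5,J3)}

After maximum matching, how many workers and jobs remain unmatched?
Unmatched: 2 workers, 0 jobs

Maximum matching size: 3
Workers: 5 total, 3 matched, 2 unmatched
Jobs: 3 total, 3 matched, 0 unmatched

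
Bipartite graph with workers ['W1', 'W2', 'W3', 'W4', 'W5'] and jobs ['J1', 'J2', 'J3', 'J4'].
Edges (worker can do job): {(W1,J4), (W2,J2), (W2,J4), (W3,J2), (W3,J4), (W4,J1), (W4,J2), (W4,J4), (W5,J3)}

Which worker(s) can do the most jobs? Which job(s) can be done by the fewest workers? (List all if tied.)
Most versatile: W4 (3 jobs); Least covered: J1, J3 (1 workers)

Worker degrees (jobs they can do): W1:1, W2:2, W3:2, W4:3, W5:1
Job degrees (workers who can do it): J1:1, J2:3, J3:1, J4:4

Maximum worker degree is 3, achieved by: W4
Minimum job degree is 1, achieved by: J1, J3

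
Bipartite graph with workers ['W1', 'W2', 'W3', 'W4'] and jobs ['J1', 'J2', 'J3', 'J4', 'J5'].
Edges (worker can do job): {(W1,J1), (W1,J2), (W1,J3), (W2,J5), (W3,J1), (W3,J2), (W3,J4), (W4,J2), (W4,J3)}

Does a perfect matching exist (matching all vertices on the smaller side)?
Yes, perfect matching exists (size 4)

Perfect matching: {(W1,J1), (W2,J5), (W3,J4), (W4,J3)}
All 4 vertices on the smaller side are matched.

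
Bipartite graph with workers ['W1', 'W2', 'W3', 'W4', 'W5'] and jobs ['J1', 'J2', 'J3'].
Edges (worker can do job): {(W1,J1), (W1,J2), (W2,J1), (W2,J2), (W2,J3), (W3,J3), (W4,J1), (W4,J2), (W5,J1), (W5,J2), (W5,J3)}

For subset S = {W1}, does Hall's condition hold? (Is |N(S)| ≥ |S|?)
Yes: |N(S)| = 2, |S| = 1

Subset S = {W1}
Neighbors N(S) = {J1, J2}

|N(S)| = 2, |S| = 1
Hall's condition: |N(S)| ≥ |S| is satisfied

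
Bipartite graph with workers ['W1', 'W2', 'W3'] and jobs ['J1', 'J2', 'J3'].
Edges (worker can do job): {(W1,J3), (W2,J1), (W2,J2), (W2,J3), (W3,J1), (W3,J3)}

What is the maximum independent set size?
Maximum independent set = 3

By König's theorem:
- Min vertex cover = Max matching = 3
- Max independent set = Total vertices - Min vertex cover
- Max independent set = 6 - 3 = 3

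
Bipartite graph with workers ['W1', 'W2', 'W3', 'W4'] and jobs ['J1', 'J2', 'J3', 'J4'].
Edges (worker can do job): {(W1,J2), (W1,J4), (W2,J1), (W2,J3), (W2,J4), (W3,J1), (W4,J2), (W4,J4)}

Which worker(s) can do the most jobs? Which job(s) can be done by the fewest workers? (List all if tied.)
Most versatile: W2 (3 jobs); Least covered: J3 (1 workers)

Worker degrees (jobs they can do): W1:2, W2:3, W3:1, W4:2
Job degrees (workers who can do it): J1:2, J2:2, J3:1, J4:3

Maximum worker degree is 3, achieved by: W2
Minimum job degree is 1, achieved by: J3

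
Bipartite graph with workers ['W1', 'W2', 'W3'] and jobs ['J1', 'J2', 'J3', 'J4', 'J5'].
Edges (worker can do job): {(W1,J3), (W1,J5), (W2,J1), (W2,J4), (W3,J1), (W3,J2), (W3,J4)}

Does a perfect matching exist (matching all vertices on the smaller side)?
Yes, perfect matching exists (size 3)

Perfect matching: {(W1,J3), (W2,J1), (W3,J2)}
All 3 vertices on the smaller side are matched.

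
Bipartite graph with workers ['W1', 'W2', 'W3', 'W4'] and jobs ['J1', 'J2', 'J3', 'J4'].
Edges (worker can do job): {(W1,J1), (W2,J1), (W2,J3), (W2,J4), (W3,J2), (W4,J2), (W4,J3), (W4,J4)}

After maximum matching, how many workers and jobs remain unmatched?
Unmatched: 0 workers, 0 jobs

Maximum matching size: 4
Workers: 4 total, 4 matched, 0 unmatched
Jobs: 4 total, 4 matched, 0 unmatched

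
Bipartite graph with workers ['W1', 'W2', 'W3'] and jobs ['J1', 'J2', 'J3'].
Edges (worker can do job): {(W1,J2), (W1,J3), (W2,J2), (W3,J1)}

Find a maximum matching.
Matching: {(W1,J3), (W2,J2), (W3,J1)}

Maximum matching (size 3):
  W1 → J3
  W2 → J2
  W3 → J1

Each worker is assigned to at most one job, and each job to at most one worker.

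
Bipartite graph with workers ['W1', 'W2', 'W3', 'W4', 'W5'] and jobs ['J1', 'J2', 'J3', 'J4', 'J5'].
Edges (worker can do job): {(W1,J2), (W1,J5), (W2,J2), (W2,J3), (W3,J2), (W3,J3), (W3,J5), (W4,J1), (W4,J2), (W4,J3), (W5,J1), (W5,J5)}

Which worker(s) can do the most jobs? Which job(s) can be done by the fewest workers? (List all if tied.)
Most versatile: W3, W4 (3 jobs); Least covered: J4 (0 workers)

Worker degrees (jobs they can do): W1:2, W2:2, W3:3, W4:3, W5:2
Job degrees (workers who can do it): J1:2, J2:4, J3:3, J4:0, J5:3

Maximum worker degree is 3, achieved by: W3, W4
Minimum job degree is 0, achieved by: J4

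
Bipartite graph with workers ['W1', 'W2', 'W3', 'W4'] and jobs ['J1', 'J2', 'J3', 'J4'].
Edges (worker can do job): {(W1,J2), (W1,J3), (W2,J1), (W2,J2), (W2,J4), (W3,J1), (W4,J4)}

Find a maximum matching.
Matching: {(W1,J3), (W2,J2), (W3,J1), (W4,J4)}

Maximum matching (size 4):
  W1 → J3
  W2 → J2
  W3 → J1
  W4 → J4

Each worker is assigned to at most one job, and each job to at most one worker.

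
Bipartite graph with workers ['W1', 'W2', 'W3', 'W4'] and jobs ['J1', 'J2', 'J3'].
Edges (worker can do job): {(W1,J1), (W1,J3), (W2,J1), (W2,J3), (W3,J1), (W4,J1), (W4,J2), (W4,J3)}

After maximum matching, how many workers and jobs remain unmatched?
Unmatched: 1 workers, 0 jobs

Maximum matching size: 3
Workers: 4 total, 3 matched, 1 unmatched
Jobs: 3 total, 3 matched, 0 unmatched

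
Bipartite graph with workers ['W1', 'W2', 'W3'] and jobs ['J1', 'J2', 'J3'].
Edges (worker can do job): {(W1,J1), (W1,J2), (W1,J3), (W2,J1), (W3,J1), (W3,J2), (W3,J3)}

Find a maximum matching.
Matching: {(W1,J3), (W2,J1), (W3,J2)}

Maximum matching (size 3):
  W1 → J3
  W2 → J1
  W3 → J2

Each worker is assigned to at most one job, and each job to at most one worker.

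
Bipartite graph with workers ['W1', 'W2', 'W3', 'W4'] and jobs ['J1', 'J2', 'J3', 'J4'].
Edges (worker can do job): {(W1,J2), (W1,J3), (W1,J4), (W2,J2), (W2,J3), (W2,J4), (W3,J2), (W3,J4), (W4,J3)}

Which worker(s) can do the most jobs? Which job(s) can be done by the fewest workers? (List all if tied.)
Most versatile: W1, W2 (3 jobs); Least covered: J1 (0 workers)

Worker degrees (jobs they can do): W1:3, W2:3, W3:2, W4:1
Job degrees (workers who can do it): J1:0, J2:3, J3:3, J4:3

Maximum worker degree is 3, achieved by: W1, W2
Minimum job degree is 0, achieved by: J1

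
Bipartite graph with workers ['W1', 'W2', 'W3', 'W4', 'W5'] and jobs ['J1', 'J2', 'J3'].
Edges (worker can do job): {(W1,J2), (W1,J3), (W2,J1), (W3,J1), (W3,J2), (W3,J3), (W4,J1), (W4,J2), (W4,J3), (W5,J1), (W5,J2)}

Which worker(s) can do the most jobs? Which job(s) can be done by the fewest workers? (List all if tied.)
Most versatile: W3, W4 (3 jobs); Least covered: J3 (3 workers)

Worker degrees (jobs they can do): W1:2, W2:1, W3:3, W4:3, W5:2
Job degrees (workers who can do it): J1:4, J2:4, J3:3

Maximum worker degree is 3, achieved by: W3, W4
Minimum job degree is 3, achieved by: J3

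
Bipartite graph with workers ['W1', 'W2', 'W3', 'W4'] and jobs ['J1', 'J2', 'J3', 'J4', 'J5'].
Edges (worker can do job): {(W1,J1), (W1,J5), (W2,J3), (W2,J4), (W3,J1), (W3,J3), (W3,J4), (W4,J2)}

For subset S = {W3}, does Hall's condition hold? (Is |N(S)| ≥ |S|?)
Yes: |N(S)| = 3, |S| = 1

Subset S = {W3}
Neighbors N(S) = {J1, J3, J4}

|N(S)| = 3, |S| = 1
Hall's condition: |N(S)| ≥ |S| is satisfied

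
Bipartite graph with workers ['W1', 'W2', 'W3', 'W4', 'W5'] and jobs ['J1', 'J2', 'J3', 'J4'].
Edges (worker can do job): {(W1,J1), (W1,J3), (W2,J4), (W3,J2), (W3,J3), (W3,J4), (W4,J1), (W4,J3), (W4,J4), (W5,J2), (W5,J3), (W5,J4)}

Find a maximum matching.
Matching: {(W1,J1), (W3,J4), (W4,J3), (W5,J2)}

Maximum matching (size 4):
  W1 → J1
  W3 → J4
  W4 → J3
  W5 → J2

Each worker is assigned to at most one job, and each job to at most one worker.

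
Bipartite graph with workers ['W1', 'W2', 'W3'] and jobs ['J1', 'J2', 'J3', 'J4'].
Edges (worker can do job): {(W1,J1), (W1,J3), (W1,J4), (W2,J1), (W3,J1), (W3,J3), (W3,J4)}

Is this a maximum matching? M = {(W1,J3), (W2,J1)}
No, size 2 is not maximum

Proposed matching has size 2.
Maximum matching size for this graph: 3.

This is NOT maximum - can be improved to size 3.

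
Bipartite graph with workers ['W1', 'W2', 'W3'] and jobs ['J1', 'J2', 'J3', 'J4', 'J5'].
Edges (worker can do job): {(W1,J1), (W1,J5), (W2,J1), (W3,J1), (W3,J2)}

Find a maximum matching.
Matching: {(W1,J5), (W2,J1), (W3,J2)}

Maximum matching (size 3):
  W1 → J5
  W2 → J1
  W3 → J2

Each worker is assigned to at most one job, and each job to at most one worker.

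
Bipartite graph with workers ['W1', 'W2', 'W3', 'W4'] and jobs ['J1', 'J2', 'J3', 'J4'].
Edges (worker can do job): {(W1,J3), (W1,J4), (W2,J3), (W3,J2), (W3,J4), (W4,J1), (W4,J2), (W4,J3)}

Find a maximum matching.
Matching: {(W1,J4), (W2,J3), (W3,J2), (W4,J1)}

Maximum matching (size 4):
  W1 → J4
  W2 → J3
  W3 → J2
  W4 → J1

Each worker is assigned to at most one job, and each job to at most one worker.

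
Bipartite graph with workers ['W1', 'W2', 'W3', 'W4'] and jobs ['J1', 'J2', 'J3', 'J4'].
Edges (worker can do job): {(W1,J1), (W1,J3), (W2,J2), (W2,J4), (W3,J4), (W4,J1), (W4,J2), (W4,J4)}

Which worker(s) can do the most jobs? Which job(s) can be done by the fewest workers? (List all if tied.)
Most versatile: W4 (3 jobs); Least covered: J3 (1 workers)

Worker degrees (jobs they can do): W1:2, W2:2, W3:1, W4:3
Job degrees (workers who can do it): J1:2, J2:2, J3:1, J4:3

Maximum worker degree is 3, achieved by: W4
Minimum job degree is 1, achieved by: J3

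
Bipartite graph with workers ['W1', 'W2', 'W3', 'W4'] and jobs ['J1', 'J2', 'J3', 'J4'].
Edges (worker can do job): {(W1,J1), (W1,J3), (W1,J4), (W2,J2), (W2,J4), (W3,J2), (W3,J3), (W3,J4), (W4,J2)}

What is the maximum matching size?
Maximum matching size = 4

Maximum matching: {(W1,J1), (W2,J4), (W3,J3), (W4,J2)}
Size: 4

This assigns 4 workers to 4 distinct jobs.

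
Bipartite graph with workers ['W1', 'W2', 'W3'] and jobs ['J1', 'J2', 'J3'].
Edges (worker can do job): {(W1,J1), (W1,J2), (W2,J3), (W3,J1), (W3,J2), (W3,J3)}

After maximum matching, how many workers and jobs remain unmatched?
Unmatched: 0 workers, 0 jobs

Maximum matching size: 3
Workers: 3 total, 3 matched, 0 unmatched
Jobs: 3 total, 3 matched, 0 unmatched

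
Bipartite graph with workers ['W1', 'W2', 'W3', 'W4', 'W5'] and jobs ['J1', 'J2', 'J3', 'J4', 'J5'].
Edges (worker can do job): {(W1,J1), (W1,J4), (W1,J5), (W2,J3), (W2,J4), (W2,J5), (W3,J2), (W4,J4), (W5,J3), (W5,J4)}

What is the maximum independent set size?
Maximum independent set = 5

By König's theorem:
- Min vertex cover = Max matching = 5
- Max independent set = Total vertices - Min vertex cover
- Max independent set = 10 - 5 = 5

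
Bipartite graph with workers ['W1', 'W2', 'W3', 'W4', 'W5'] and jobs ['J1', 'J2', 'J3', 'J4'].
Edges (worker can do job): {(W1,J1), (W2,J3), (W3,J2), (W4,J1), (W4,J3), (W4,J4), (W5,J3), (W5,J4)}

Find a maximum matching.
Matching: {(W1,J1), (W3,J2), (W4,J4), (W5,J3)}

Maximum matching (size 4):
  W1 → J1
  W3 → J2
  W4 → J4
  W5 → J3

Each worker is assigned to at most one job, and each job to at most one worker.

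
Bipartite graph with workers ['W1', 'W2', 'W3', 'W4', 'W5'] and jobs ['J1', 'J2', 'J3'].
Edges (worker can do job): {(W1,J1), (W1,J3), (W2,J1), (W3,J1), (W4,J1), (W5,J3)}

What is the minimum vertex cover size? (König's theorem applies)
Minimum vertex cover size = 2

By König's theorem: in bipartite graphs,
min vertex cover = max matching = 2

Maximum matching has size 2, so minimum vertex cover also has size 2.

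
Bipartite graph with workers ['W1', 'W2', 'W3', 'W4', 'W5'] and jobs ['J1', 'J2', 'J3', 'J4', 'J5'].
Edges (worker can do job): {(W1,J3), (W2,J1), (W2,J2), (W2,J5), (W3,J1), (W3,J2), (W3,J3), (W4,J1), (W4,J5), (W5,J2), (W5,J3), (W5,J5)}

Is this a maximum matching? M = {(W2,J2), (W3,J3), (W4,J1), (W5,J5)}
Yes, size 4 is maximum

Proposed matching has size 4.
Maximum matching size for this graph: 4.

This is a maximum matching.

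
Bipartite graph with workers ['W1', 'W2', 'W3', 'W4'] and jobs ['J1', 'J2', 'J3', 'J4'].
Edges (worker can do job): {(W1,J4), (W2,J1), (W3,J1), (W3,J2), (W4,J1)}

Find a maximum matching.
Matching: {(W1,J4), (W3,J2), (W4,J1)}

Maximum matching (size 3):
  W1 → J4
  W3 → J2
  W4 → J1

Each worker is assigned to at most one job, and each job to at most one worker.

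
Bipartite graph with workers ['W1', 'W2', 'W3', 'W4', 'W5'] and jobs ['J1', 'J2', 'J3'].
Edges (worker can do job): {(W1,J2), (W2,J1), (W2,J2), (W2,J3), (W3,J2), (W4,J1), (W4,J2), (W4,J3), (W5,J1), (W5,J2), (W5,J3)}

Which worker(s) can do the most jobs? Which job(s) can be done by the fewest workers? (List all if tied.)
Most versatile: W2, W4, W5 (3 jobs); Least covered: J1, J3 (3 workers)

Worker degrees (jobs they can do): W1:1, W2:3, W3:1, W4:3, W5:3
Job degrees (workers who can do it): J1:3, J2:5, J3:3

Maximum worker degree is 3, achieved by: W2, W4, W5
Minimum job degree is 3, achieved by: J1, J3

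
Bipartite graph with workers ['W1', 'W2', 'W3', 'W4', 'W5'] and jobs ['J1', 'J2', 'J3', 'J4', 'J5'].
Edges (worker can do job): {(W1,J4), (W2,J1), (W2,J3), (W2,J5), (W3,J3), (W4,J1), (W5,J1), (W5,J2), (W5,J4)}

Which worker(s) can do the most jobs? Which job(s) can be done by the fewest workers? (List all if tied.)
Most versatile: W2, W5 (3 jobs); Least covered: J2, J5 (1 workers)

Worker degrees (jobs they can do): W1:1, W2:3, W3:1, W4:1, W5:3
Job degrees (workers who can do it): J1:3, J2:1, J3:2, J4:2, J5:1

Maximum worker degree is 3, achieved by: W2, W5
Minimum job degree is 1, achieved by: J2, J5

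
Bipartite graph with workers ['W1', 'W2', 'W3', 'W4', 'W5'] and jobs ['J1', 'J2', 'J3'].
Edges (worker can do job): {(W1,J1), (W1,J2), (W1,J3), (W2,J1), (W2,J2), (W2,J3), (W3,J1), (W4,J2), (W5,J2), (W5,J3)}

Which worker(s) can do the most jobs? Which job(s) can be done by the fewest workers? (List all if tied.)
Most versatile: W1, W2 (3 jobs); Least covered: J1, J3 (3 workers)

Worker degrees (jobs they can do): W1:3, W2:3, W3:1, W4:1, W5:2
Job degrees (workers who can do it): J1:3, J2:4, J3:3

Maximum worker degree is 3, achieved by: W1, W2
Minimum job degree is 3, achieved by: J1, J3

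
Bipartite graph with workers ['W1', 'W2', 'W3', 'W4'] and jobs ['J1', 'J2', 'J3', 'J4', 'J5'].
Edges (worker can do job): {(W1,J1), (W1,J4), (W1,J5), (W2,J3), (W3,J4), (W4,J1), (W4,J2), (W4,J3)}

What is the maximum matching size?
Maximum matching size = 4

Maximum matching: {(W1,J5), (W2,J3), (W3,J4), (W4,J1)}
Size: 4

This assigns 4 workers to 4 distinct jobs.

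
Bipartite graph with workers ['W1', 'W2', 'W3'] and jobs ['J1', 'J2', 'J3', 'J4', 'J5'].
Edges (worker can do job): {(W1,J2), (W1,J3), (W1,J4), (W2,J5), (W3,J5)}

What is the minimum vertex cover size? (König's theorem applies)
Minimum vertex cover size = 2

By König's theorem: in bipartite graphs,
min vertex cover = max matching = 2

Maximum matching has size 2, so minimum vertex cover also has size 2.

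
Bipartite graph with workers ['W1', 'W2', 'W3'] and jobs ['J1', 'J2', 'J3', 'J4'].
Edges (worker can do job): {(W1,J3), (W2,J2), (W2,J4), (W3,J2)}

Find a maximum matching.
Matching: {(W1,J3), (W2,J4), (W3,J2)}

Maximum matching (size 3):
  W1 → J3
  W2 → J4
  W3 → J2

Each worker is assigned to at most one job, and each job to at most one worker.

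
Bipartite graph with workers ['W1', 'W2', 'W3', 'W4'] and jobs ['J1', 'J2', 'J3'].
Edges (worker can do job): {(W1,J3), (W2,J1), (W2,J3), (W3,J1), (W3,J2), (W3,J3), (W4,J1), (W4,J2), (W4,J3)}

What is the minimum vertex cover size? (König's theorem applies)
Minimum vertex cover size = 3

By König's theorem: in bipartite graphs,
min vertex cover = max matching = 3

Maximum matching has size 3, so minimum vertex cover also has size 3.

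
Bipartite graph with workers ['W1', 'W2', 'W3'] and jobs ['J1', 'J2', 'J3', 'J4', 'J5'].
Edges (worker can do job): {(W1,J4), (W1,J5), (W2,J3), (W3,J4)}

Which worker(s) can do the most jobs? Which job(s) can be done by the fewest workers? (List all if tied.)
Most versatile: W1 (2 jobs); Least covered: J1, J2 (0 workers)

Worker degrees (jobs they can do): W1:2, W2:1, W3:1
Job degrees (workers who can do it): J1:0, J2:0, J3:1, J4:2, J5:1

Maximum worker degree is 2, achieved by: W1
Minimum job degree is 0, achieved by: J1, J2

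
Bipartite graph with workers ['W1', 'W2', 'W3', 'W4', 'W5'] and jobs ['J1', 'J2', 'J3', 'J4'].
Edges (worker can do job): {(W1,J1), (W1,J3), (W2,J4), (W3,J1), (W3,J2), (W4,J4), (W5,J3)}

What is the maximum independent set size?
Maximum independent set = 5

By König's theorem:
- Min vertex cover = Max matching = 4
- Max independent set = Total vertices - Min vertex cover
- Max independent set = 9 - 4 = 5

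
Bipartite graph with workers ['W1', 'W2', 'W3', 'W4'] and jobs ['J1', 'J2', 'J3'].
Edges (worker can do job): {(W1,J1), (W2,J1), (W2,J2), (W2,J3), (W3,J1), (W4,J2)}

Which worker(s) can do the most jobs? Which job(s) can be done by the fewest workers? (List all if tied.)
Most versatile: W2 (3 jobs); Least covered: J3 (1 workers)

Worker degrees (jobs they can do): W1:1, W2:3, W3:1, W4:1
Job degrees (workers who can do it): J1:3, J2:2, J3:1

Maximum worker degree is 3, achieved by: W2
Minimum job degree is 1, achieved by: J3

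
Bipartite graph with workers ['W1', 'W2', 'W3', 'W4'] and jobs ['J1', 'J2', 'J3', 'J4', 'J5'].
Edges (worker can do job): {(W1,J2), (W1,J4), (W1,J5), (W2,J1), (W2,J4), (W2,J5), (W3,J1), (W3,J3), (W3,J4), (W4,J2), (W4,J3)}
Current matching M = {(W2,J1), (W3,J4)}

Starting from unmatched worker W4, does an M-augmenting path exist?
Yes: W4 → J2

An M-augmenting path alternates non-matching / matching edges, starting and ending at unmatched vertices.
Path: W4 → J2
(J2 is unmatched in M, so the path is augmenting.)
Flipping edges along this path would increase |M| from 2 to 3.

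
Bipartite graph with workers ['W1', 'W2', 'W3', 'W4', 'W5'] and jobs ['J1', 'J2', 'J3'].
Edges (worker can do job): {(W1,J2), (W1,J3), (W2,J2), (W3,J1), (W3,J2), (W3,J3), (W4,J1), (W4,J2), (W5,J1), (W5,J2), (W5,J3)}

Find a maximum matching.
Matching: {(W1,J3), (W3,J2), (W5,J1)}

Maximum matching (size 3):
  W1 → J3
  W3 → J2
  W5 → J1

Each worker is assigned to at most one job, and each job to at most one worker.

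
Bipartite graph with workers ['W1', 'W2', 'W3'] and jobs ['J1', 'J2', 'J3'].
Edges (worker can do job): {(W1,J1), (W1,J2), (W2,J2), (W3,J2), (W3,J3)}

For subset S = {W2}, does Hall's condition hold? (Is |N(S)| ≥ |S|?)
Yes: |N(S)| = 1, |S| = 1

Subset S = {W2}
Neighbors N(S) = {J2}

|N(S)| = 1, |S| = 1
Hall's condition: |N(S)| ≥ |S| is satisfied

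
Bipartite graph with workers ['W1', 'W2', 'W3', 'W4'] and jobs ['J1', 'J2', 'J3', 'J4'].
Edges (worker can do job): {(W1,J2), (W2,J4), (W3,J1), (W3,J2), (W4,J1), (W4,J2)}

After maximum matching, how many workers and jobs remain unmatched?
Unmatched: 1 workers, 1 jobs

Maximum matching size: 3
Workers: 4 total, 3 matched, 1 unmatched
Jobs: 4 total, 3 matched, 1 unmatched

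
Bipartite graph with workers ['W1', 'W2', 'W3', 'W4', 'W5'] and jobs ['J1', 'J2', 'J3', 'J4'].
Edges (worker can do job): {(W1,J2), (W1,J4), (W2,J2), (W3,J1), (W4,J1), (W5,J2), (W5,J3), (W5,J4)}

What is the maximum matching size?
Maximum matching size = 4

Maximum matching: {(W1,J4), (W2,J2), (W3,J1), (W5,J3)}
Size: 4

This assigns 4 workers to 4 distinct jobs.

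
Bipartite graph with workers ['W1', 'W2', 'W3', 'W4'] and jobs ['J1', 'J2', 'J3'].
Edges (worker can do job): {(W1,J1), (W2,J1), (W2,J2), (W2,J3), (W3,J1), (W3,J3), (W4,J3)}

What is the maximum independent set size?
Maximum independent set = 4

By König's theorem:
- Min vertex cover = Max matching = 3
- Max independent set = Total vertices - Min vertex cover
- Max independent set = 7 - 3 = 4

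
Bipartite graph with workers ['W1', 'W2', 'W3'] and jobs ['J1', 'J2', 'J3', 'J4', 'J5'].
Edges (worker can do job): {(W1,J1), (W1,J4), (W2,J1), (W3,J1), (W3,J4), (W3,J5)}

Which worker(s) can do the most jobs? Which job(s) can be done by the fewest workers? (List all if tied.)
Most versatile: W3 (3 jobs); Least covered: J2, J3 (0 workers)

Worker degrees (jobs they can do): W1:2, W2:1, W3:3
Job degrees (workers who can do it): J1:3, J2:0, J3:0, J4:2, J5:1

Maximum worker degree is 3, achieved by: W3
Minimum job degree is 0, achieved by: J2, J3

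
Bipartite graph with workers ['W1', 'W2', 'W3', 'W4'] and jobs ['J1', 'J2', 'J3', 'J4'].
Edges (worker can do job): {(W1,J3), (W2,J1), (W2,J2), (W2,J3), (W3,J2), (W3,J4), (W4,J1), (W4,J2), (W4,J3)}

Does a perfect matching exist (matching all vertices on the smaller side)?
Yes, perfect matching exists (size 4)

Perfect matching: {(W1,J3), (W2,J2), (W3,J4), (W4,J1)}
All 4 vertices on the smaller side are matched.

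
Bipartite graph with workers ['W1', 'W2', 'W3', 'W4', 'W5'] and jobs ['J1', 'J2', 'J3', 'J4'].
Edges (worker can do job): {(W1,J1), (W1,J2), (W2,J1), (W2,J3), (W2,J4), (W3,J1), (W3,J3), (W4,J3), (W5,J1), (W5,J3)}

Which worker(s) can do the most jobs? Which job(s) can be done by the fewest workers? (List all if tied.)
Most versatile: W2 (3 jobs); Least covered: J2, J4 (1 workers)

Worker degrees (jobs they can do): W1:2, W2:3, W3:2, W4:1, W5:2
Job degrees (workers who can do it): J1:4, J2:1, J3:4, J4:1

Maximum worker degree is 3, achieved by: W2
Minimum job degree is 1, achieved by: J2, J4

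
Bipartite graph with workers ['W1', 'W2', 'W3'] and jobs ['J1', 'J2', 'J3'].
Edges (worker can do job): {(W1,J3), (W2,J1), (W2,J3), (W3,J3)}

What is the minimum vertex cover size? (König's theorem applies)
Minimum vertex cover size = 2

By König's theorem: in bipartite graphs,
min vertex cover = max matching = 2

Maximum matching has size 2, so minimum vertex cover also has size 2.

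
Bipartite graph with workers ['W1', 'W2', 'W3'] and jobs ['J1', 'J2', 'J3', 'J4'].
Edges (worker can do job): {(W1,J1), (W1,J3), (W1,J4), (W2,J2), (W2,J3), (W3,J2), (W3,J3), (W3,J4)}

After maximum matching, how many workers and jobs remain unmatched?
Unmatched: 0 workers, 1 jobs

Maximum matching size: 3
Workers: 3 total, 3 matched, 0 unmatched
Jobs: 4 total, 3 matched, 1 unmatched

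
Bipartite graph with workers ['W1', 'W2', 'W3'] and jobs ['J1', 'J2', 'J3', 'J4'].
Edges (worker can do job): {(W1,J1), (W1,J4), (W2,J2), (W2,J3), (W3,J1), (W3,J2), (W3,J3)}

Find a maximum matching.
Matching: {(W1,J1), (W2,J3), (W3,J2)}

Maximum matching (size 3):
  W1 → J1
  W2 → J3
  W3 → J2

Each worker is assigned to at most one job, and each job to at most one worker.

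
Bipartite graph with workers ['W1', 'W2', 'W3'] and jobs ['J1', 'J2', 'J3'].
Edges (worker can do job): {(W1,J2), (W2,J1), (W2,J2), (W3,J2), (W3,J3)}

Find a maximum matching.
Matching: {(W1,J2), (W2,J1), (W3,J3)}

Maximum matching (size 3):
  W1 → J2
  W2 → J1
  W3 → J3

Each worker is assigned to at most one job, and each job to at most one worker.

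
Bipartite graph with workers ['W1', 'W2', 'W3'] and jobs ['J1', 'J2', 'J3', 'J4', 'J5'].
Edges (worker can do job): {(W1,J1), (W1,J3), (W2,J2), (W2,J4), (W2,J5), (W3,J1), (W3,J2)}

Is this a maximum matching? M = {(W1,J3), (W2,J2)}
No, size 2 is not maximum

Proposed matching has size 2.
Maximum matching size for this graph: 3.

This is NOT maximum - can be improved to size 3.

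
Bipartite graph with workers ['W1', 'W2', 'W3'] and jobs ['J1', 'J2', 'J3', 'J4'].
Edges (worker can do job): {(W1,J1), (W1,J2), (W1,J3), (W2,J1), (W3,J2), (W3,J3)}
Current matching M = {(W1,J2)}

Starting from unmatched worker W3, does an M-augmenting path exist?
Yes: W3 → J3

An M-augmenting path alternates non-matching / matching edges, starting and ending at unmatched vertices.
Path: W3 → J3
(J3 is unmatched in M, so the path is augmenting.)
Flipping edges along this path would increase |M| from 1 to 2.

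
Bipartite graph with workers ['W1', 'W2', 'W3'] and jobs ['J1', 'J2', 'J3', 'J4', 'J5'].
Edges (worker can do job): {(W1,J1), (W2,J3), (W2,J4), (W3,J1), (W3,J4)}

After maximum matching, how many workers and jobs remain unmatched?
Unmatched: 0 workers, 2 jobs

Maximum matching size: 3
Workers: 3 total, 3 matched, 0 unmatched
Jobs: 5 total, 3 matched, 2 unmatched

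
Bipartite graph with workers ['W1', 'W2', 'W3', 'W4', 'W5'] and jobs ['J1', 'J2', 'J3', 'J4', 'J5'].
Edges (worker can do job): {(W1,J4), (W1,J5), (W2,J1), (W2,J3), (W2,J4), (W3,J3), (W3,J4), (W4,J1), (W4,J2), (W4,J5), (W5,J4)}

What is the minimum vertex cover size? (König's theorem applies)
Minimum vertex cover size = 5

By König's theorem: in bipartite graphs,
min vertex cover = max matching = 5

Maximum matching has size 5, so minimum vertex cover also has size 5.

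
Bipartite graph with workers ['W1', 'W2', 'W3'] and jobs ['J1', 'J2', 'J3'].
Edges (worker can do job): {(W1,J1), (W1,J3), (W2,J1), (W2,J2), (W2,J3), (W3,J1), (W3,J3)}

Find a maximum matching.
Matching: {(W1,J1), (W2,J2), (W3,J3)}

Maximum matching (size 3):
  W1 → J1
  W2 → J2
  W3 → J3

Each worker is assigned to at most one job, and each job to at most one worker.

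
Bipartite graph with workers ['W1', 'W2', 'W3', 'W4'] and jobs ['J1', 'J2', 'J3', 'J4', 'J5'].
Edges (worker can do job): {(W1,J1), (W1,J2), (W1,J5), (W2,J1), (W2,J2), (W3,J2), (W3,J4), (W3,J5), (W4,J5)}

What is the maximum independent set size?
Maximum independent set = 5

By König's theorem:
- Min vertex cover = Max matching = 4
- Max independent set = Total vertices - Min vertex cover
- Max independent set = 9 - 4 = 5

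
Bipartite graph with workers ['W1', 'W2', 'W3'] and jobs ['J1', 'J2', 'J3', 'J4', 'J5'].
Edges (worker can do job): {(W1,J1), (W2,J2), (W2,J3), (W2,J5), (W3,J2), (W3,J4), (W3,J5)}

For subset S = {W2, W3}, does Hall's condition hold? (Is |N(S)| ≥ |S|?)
Yes: |N(S)| = 4, |S| = 2

Subset S = {W2, W3}
Neighbors N(S) = {J2, J3, J4, J5}

|N(S)| = 4, |S| = 2
Hall's condition: |N(S)| ≥ |S| is satisfied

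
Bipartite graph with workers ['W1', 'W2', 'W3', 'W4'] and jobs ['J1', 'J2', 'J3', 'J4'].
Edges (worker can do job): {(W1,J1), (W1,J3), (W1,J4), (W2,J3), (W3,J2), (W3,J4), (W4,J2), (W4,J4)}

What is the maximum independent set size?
Maximum independent set = 4

By König's theorem:
- Min vertex cover = Max matching = 4
- Max independent set = Total vertices - Min vertex cover
- Max independent set = 8 - 4 = 4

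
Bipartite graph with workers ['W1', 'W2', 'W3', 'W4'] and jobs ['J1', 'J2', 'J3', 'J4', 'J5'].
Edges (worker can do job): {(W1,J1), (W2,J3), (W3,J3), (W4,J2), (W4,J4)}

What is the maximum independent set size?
Maximum independent set = 6

By König's theorem:
- Min vertex cover = Max matching = 3
- Max independent set = Total vertices - Min vertex cover
- Max independent set = 9 - 3 = 6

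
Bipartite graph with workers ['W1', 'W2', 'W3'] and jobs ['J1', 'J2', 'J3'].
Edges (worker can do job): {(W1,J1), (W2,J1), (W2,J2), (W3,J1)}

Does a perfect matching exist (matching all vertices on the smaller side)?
No, maximum matching has size 2 < 3

Maximum matching has size 2, need 3 for perfect matching.
Unmatched workers: ['W1']
Unmatched jobs: ['J3']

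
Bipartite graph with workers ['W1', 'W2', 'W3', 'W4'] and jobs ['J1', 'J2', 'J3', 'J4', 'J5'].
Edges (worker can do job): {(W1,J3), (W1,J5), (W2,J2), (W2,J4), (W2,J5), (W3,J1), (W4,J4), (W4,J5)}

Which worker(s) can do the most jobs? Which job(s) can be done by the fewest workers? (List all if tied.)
Most versatile: W2 (3 jobs); Least covered: J1, J2, J3 (1 workers)

Worker degrees (jobs they can do): W1:2, W2:3, W3:1, W4:2
Job degrees (workers who can do it): J1:1, J2:1, J3:1, J4:2, J5:3

Maximum worker degree is 3, achieved by: W2
Minimum job degree is 1, achieved by: J1, J2, J3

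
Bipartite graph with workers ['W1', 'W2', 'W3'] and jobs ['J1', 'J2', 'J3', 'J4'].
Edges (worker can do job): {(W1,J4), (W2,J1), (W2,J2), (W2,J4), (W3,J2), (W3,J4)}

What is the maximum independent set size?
Maximum independent set = 4

By König's theorem:
- Min vertex cover = Max matching = 3
- Max independent set = Total vertices - Min vertex cover
- Max independent set = 7 - 3 = 4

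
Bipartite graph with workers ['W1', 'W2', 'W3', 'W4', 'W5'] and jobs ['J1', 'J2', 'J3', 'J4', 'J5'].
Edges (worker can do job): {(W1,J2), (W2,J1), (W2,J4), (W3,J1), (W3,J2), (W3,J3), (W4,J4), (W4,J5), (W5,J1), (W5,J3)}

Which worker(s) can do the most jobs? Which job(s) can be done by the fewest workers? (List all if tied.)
Most versatile: W3 (3 jobs); Least covered: J5 (1 workers)

Worker degrees (jobs they can do): W1:1, W2:2, W3:3, W4:2, W5:2
Job degrees (workers who can do it): J1:3, J2:2, J3:2, J4:2, J5:1

Maximum worker degree is 3, achieved by: W3
Minimum job degree is 1, achieved by: J5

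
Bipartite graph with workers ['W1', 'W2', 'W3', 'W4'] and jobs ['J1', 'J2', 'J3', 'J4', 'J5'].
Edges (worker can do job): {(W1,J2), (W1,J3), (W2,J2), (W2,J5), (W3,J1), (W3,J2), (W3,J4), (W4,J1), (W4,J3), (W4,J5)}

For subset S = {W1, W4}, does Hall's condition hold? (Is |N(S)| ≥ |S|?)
Yes: |N(S)| = 4, |S| = 2

Subset S = {W1, W4}
Neighbors N(S) = {J1, J2, J3, J5}

|N(S)| = 4, |S| = 2
Hall's condition: |N(S)| ≥ |S| is satisfied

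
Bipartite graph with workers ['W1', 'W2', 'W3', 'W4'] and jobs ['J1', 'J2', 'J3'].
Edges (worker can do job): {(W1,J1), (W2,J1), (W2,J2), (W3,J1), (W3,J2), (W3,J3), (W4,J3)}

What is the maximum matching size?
Maximum matching size = 3

Maximum matching: {(W2,J2), (W3,J1), (W4,J3)}
Size: 3

This assigns 3 workers to 3 distinct jobs.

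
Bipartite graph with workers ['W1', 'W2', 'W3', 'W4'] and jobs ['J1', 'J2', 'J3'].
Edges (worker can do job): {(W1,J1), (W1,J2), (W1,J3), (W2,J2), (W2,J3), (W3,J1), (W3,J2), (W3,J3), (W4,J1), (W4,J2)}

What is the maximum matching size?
Maximum matching size = 3

Maximum matching: {(W1,J3), (W3,J2), (W4,J1)}
Size: 3

This assigns 3 workers to 3 distinct jobs.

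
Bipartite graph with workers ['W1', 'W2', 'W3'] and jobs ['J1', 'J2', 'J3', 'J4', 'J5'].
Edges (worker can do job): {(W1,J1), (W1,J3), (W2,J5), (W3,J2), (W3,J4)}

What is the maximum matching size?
Maximum matching size = 3

Maximum matching: {(W1,J3), (W2,J5), (W3,J4)}
Size: 3

This assigns 3 workers to 3 distinct jobs.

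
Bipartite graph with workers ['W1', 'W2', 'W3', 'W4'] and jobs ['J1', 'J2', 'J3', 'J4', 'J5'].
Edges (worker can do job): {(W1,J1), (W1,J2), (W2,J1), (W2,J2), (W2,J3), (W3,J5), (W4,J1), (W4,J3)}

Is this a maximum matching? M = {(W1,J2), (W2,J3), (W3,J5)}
No, size 3 is not maximum

Proposed matching has size 3.
Maximum matching size for this graph: 4.

This is NOT maximum - can be improved to size 4.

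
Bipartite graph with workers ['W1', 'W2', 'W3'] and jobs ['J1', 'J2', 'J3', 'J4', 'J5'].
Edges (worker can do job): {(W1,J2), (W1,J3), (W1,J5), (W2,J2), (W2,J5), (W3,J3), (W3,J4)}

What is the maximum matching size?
Maximum matching size = 3

Maximum matching: {(W1,J3), (W2,J2), (W3,J4)}
Size: 3

This assigns 3 workers to 3 distinct jobs.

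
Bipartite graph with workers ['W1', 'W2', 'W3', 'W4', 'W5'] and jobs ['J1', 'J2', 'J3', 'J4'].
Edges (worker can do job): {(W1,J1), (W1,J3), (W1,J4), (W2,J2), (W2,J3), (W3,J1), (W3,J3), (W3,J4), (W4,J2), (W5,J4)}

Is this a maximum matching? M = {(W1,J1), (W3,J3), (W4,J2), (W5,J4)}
Yes, size 4 is maximum

Proposed matching has size 4.
Maximum matching size for this graph: 4.

This is a maximum matching.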